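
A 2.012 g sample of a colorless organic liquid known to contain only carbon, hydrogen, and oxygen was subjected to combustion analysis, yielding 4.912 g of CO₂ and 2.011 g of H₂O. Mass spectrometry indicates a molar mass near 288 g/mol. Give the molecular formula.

mol C = 4.912 g CO₂ ÷ 44.009 g/mol = 0.11161 mol
mol H = 2 × 2.011 g H₂O ÷ 18.015 g/mol = 0.22326 mol
mass O = 2.012 − (1.3406 + 0.22504) = 0.44637 g → mol O = 0.44637 ÷ 15.999 = 0.027900 mol
Divide by the smallest (0.027900 mol): C 4.001, H 8.002, O 1.000
Empirical formula: C4H8O
Empirical-formula mass = 72.11 g/mol; 288 ÷ 72.11 ≈ 4, so the molecular formula is C16H32O4.

C16H32O4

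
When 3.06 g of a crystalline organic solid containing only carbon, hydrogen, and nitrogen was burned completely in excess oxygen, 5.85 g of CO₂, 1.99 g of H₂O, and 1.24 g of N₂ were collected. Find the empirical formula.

C3H5N2

mol C = 5.85 g CO₂ ÷ 44.009 g/mol = 0.1329 mol
mol H = 2 × 1.99 g H₂O ÷ 18.015 g/mol = 0.2209 mol
mol N = 2 × 1.24 g N₂ ÷ 28.014 g/mol = 0.08853 mol
Divide by the smallest (0.08853 mol): C 1.502, H 2.496, N 1.000
Multiplying each by 2 gives whole numbers: C 3.00, H 4.99, N 2.00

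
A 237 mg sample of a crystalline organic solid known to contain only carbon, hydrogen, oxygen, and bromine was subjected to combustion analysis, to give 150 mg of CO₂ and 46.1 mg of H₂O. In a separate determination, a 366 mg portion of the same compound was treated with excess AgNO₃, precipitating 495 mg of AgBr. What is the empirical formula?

mol C = 0.150 g CO₂ ÷ 44.009 g/mol = 0.003408 mol
mol H = 2 × 0.0461 g H₂O ÷ 18.015 g/mol = 0.005118 mol
From the AgBr data: mol Br per gram of compound = (0.495 ÷ 187.772) ÷ 0.366 = 0.007203 mol/g, so in the 0.237 g combustion sample mol Br = 0.001707 mol
mass O = 0.237 − (0.04094 + 0.005159 + 0.1364) = 0.05450 g → mol O = 0.05450 ÷ 15.999 = 0.003407 mol
Divide by the smallest (0.001707 mol): C 1.997, H 2.998, Br 1.000, O 1.996

C2H3BrO2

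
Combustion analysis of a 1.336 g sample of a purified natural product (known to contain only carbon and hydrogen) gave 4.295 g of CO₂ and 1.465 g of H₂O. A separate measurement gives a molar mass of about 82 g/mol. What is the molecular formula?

mol C = 4.295 g CO₂ ÷ 44.009 g/mol = 0.097594 mol
mol H = 2 × 1.465 g H₂O ÷ 18.015 g/mol = 0.16264 mol
Divide by the smallest (0.097594 mol): C 1.000, H 1.667
Multiplying each by 3 gives whole numbers: C 3.00, H 5.00
Empirical formula: C3H5
Empirical-formula mass = 41.07 g/mol; 82 ÷ 41.07 ≈ 2, so the molecular formula is C6H10.

C6H10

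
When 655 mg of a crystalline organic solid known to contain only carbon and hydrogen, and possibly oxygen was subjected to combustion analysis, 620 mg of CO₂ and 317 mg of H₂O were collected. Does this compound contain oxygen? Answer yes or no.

yes

mol C = 0.620 g CO₂ ÷ 44.009 g/mol = 0.01409 mol
mol H = 2 × 0.317 g H₂O ÷ 18.015 g/mol = 0.03519 mol
C and H account for only 0.2047 g of the 0.655 g sample; the remaining 0.4503 g must be oxygen.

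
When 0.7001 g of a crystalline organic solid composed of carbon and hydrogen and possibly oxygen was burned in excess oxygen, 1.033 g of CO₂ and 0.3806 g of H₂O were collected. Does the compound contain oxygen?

mol C = 1.033 g CO₂ ÷ 44.009 g/mol = 0.023472 mol
mol H = 2 × 0.3806 g H₂O ÷ 18.015 g/mol = 0.042254 mol
C and H account for only 0.32452 g of the 0.7001 g sample; the remaining 0.37558 g must be oxygen.

yes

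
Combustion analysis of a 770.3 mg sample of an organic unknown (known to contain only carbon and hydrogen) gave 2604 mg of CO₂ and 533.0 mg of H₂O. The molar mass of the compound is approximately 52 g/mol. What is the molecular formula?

C4H4

mol C = 2.604 g CO₂ ÷ 44.009 g/mol = 0.059170 mol
mol H = 2 × 0.5330 g H₂O ÷ 18.015 g/mol = 0.059173 mol
Divide by the smallest (0.059170 mol): C 1.000, H 1.000
Empirical formula: CH
Empirical-formula mass = 13.02 g/mol; 52 ÷ 13.02 ≈ 4, so the molecular formula is C4H4.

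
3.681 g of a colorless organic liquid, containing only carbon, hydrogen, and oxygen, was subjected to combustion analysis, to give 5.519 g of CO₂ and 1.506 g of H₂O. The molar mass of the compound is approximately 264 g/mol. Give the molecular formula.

mol C = 5.519 g CO₂ ÷ 44.009 g/mol = 0.12541 mol
mol H = 2 × 1.506 g H₂O ÷ 18.015 g/mol = 0.16719 mol
mass O = 3.681 − (1.5063 + 0.16853) = 2.0062 g → mol O = 2.0062 ÷ 15.999 = 0.12540 mol
Divide by the smallest (0.12540 mol): C 1.000, H 1.333, O 1.000
Multiplying each by 3 gives whole numbers: C 3.00, H 4.00, O 3.00
Empirical formula: C3H4O3
Empirical-formula mass = 88.06 g/mol; 264 ÷ 88.06 ≈ 3, so the molecular formula is C9H12O9.

C9H12O9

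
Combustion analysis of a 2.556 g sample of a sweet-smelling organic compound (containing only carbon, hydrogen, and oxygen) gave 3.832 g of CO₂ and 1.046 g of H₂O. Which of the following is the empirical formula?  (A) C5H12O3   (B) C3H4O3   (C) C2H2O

(B) C3H4O3

mol C = 3.832 g CO₂ ÷ 44.009 g/mol = 0.087073 mol
mol H = 2 × 1.046 g H₂O ÷ 18.015 g/mol = 0.11613 mol
mass O = 2.556 − (1.0458 + 0.11705) = 1.3931 g → mol O = 1.3931 ÷ 15.999 = 0.087075 mol
Divide by the smallest (0.087073 mol): C 1.000, H 1.334, O 1.000
Multiplying each by 3 gives whole numbers: C 3.00, H 4.00, O 3.00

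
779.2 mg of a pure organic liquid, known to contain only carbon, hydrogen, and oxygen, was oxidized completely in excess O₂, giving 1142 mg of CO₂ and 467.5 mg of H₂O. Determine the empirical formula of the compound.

CH2O

mol C = 1.142 g CO₂ ÷ 44.009 g/mol = 0.025949 mol
mol H = 2 × 0.4675 g H₂O ÷ 18.015 g/mol = 0.051901 mol
mass O = 0.7792 − (0.31168 + 0.052316) = 0.41521 g → mol O = 0.41521 ÷ 15.999 = 0.025952 mol
Divide by the smallest (0.025949 mol): C 1.000, H 2.000, O 1.000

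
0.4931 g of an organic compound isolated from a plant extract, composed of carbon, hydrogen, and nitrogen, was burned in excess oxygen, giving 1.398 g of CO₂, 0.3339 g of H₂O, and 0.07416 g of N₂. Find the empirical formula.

C6H7N

mol C = 1.398 g CO₂ ÷ 44.009 g/mol = 0.031766 mol
mol H = 2 × 0.3339 g H₂O ÷ 18.015 g/mol = 0.037069 mol
mol N = 2 × 0.07416 g N₂ ÷ 28.014 g/mol = 0.0052945 mol
Divide by the smallest (0.0052945 mol): C 6.000, H 7.001, N 1.000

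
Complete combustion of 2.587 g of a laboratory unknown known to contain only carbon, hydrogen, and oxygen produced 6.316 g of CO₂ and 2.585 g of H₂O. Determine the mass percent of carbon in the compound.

66.63%

mol C = 6.316 g CO₂ ÷ 44.009 g/mol = 0.14352 mol
mol H = 2 × 2.585 g H₂O ÷ 18.015 g/mol = 0.28698 mol
mass O = 2.587 − (1.7238 + 0.28928) = 0.57395 g → mol O = 0.57395 ÷ 15.999 = 0.035874 mol
mass % C = 1.7238 g ÷ 2.587 g × 100%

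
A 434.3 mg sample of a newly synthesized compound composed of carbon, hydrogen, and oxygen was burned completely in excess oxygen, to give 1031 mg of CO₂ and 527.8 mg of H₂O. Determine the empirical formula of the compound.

C4H10O

mol C = 1.031 g CO₂ ÷ 44.009 g/mol = 0.023427 mol
mol H = 2 × 0.5278 g H₂O ÷ 18.015 g/mol = 0.058596 mol
mass O = 0.4343 − (0.28138 + 0.059064) = 0.093854 g → mol O = 0.093854 ÷ 15.999 = 0.0058662 mol
Divide by the smallest (0.0058662 mol): C 3.994, H 9.989, O 1.000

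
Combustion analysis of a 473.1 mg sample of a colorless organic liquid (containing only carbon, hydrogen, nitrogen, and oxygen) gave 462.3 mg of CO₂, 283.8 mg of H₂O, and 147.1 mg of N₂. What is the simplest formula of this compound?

mol C = 0.4623 g CO₂ ÷ 44.009 g/mol = 0.010505 mol
mol H = 2 × 0.2838 g H₂O ÷ 18.015 g/mol = 0.031507 mol
mol N = 2 × 0.1471 g N₂ ÷ 28.014 g/mol = 0.010502 mol
mass O = 0.4731 − (0.12617 + 0.031759 + 0.14710) = 0.16807 g → mol O = 0.16807 ÷ 15.999 = 0.010505 mol
Divide by the smallest (0.010502 mol): C 1.000, H 3.000, N 1.000, O 1.000

CH3NO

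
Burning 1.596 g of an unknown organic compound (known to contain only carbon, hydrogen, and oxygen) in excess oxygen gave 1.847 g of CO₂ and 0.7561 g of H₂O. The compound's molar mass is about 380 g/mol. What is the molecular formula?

mol C = 1.847 g CO₂ ÷ 44.009 g/mol = 0.041969 mol
mol H = 2 × 0.7561 g H₂O ÷ 18.015 g/mol = 0.083941 mol
mass O = 1.596 − (0.50409 + 0.084613) = 1.0073 g → mol O = 1.0073 ÷ 15.999 = 0.062960 mol
Divide by the smallest (0.041969 mol): C 1.000, H 2.000, O 1.500
Multiplying each by 2 gives whole numbers: C 2.00, H 4.00, O 3.00
Empirical formula: C2H4O3
Empirical-formula mass = 76.05 g/mol; 380 ÷ 76.05 ≈ 5, so the molecular formula is C10H20O15.

C10H20O15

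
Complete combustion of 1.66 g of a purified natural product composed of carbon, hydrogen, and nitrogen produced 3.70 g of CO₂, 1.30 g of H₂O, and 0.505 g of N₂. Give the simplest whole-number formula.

mol C = 3.70 g CO₂ ÷ 44.009 g/mol = 0.08407 mol
mol H = 2 × 1.30 g H₂O ÷ 18.015 g/mol = 0.1443 mol
mol N = 2 × 0.505 g N₂ ÷ 28.014 g/mol = 0.03605 mol
Divide by the smallest (0.03605 mol): C 2.332, H 4.003, N 1.000
Multiplying each by 3 gives whole numbers: C 7.00, H 12.01, N 3.00

C7H12N3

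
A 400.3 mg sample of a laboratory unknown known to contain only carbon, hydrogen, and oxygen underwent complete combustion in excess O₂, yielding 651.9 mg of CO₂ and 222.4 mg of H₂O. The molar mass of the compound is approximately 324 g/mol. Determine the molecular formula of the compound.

mol C = 0.6519 g CO₂ ÷ 44.009 g/mol = 0.014813 mol
mol H = 2 × 0.2224 g H₂O ÷ 18.015 g/mol = 0.024691 mol
mass O = 0.4003 − (0.17792 + 0.024888) = 0.19749 g → mol O = 0.19749 ÷ 15.999 = 0.012344 mol
Divide by the smallest (0.012344 mol): C 1.200, H 2.000, O 1.000
Multiplying each by 5 gives whole numbers: C 6.00, H 10.00, O 5.00
Empirical formula: C6H10O5
Empirical-formula mass = 162.14 g/mol; 324 ÷ 162.14 ≈ 2, so the molecular formula is C12H20O10.

C12H20O10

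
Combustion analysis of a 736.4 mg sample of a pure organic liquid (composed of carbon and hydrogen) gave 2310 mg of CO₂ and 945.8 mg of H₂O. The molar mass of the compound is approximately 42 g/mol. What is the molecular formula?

mol C = 2.310 g CO₂ ÷ 44.009 g/mol = 0.052489 mol
mol H = 2 × 0.9458 g H₂O ÷ 18.015 g/mol = 0.10500 mol
Divide by the smallest (0.052489 mol): C 1.000, H 2.000
Empirical formula: CH2
Empirical-formula mass = 14.03 g/mol; 42 ÷ 14.03 ≈ 3, so the molecular formula is C3H6.

C3H6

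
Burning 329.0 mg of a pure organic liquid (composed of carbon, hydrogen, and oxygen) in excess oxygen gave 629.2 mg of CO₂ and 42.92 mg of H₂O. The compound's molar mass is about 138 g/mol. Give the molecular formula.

C6H2O4

mol C = 0.6292 g CO₂ ÷ 44.009 g/mol = 0.014297 mol
mol H = 2 × 0.04292 g H₂O ÷ 18.015 g/mol = 0.0047649 mol
mass O = 0.3290 − (0.17172 + 0.0048030) = 0.15247 g → mol O = 0.15247 ÷ 15.999 = 0.0095303 mol
Divide by the smallest (0.0047649 mol): C 3.000, H 1.000, O 2.000
Empirical formula: C3HO2
Empirical-formula mass = 69.04 g/mol; 138 ÷ 69.04 ≈ 2, so the molecular formula is C6H2O4.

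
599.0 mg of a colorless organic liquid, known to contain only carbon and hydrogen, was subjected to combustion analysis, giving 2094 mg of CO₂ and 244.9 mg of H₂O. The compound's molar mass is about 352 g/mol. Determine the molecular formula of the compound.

C28H16

mol C = 2.094 g CO₂ ÷ 44.009 g/mol = 0.047581 mol
mol H = 2 × 0.2449 g H₂O ÷ 18.015 g/mol = 0.027188 mol
Divide by the smallest (0.027188 mol): C 1.750, H 1.000
Multiplying each by 4 gives whole numbers: C 7.00, H 4.00
Empirical formula: C7H4
Empirical-formula mass = 88.11 g/mol; 352 ÷ 88.11 ≈ 4, so the molecular formula is C28H16.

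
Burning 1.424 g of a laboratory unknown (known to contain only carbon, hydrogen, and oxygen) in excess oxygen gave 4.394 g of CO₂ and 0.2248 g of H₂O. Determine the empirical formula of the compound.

C8H2O

mol C = 4.394 g CO₂ ÷ 44.009 g/mol = 0.099843 mol
mol H = 2 × 0.2248 g H₂O ÷ 18.015 g/mol = 0.024957 mol
mass O = 1.424 − (1.1992 + 0.025157) = 0.19963 g → mol O = 0.19963 ÷ 15.999 = 0.012477 mol
Divide by the smallest (0.012477 mol): C 8.002, H 2.000, O 1.000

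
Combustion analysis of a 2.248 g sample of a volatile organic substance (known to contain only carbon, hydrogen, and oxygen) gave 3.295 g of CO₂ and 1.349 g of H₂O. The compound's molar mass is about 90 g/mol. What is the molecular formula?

mol C = 3.295 g CO₂ ÷ 44.009 g/mol = 0.074871 mol
mol H = 2 × 1.349 g H₂O ÷ 18.015 g/mol = 0.14976 mol
mass O = 2.248 − (0.89928 + 0.15096) = 1.1978 g → mol O = 1.1978 ÷ 15.999 = 0.074865 mol
Divide by the smallest (0.074865 mol): C 1.000, H 2.000, O 1.000
Empirical formula: CH2O
Empirical-formula mass = 30.03 g/mol; 90 ÷ 30.03 ≈ 3, so the molecular formula is C3H6O3.

C3H6O3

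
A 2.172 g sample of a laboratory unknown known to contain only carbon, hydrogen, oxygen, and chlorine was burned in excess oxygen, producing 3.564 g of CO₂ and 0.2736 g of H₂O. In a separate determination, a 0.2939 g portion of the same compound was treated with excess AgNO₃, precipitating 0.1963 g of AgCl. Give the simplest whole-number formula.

C8H3ClO5

mol C = 3.564 g CO₂ ÷ 44.009 g/mol = 0.080983 mol
mol H = 2 × 0.2736 g H₂O ÷ 18.015 g/mol = 0.030375 mol
From the AgCl data: mol Cl per gram of compound = (0.1963 ÷ 143.318) ÷ 0.2939 = 0.0046604 mol/g, so in the 2.172 g combustion sample mol Cl = 0.010122 mol
mass O = 2.172 − (0.97269 + 0.030618 + 0.35884) = 0.80985 g → mol O = 0.80985 ÷ 15.999 = 0.050619 mol
Divide by the smallest (0.010122 mol): C 8.000, H 3.001, Cl 1.000, O 5.001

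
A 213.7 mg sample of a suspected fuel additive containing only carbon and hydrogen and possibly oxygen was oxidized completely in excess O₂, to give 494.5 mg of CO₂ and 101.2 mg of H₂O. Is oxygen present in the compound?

yes

mol C = 0.4945 g CO₂ ÷ 44.009 g/mol = 0.011236 mol
mol H = 2 × 0.1012 g H₂O ÷ 18.015 g/mol = 0.011235 mol
C and H account for only 0.14628 g of the 0.2137 g sample; the remaining 0.067415 g must be oxygen.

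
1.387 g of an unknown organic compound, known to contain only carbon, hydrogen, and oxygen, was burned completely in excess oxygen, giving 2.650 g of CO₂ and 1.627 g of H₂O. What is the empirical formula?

mol C = 2.650 g CO₂ ÷ 44.009 g/mol = 0.060215 mol
mol H = 2 × 1.627 g H₂O ÷ 18.015 g/mol = 0.18063 mol
mass O = 1.387 − (0.72324 + 0.18207) = 0.48169 g → mol O = 0.48169 ÷ 15.999 = 0.030107 mol
Divide by the smallest (0.030107 mol): C 2.000, H 5.999, O 1.000

C2H6O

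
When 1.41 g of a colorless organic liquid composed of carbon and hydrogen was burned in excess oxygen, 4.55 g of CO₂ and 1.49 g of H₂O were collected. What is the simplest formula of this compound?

mol C = 4.55 g CO₂ ÷ 44.009 g/mol = 0.1034 mol
mol H = 2 × 1.49 g H₂O ÷ 18.015 g/mol = 0.1654 mol
Divide by the smallest (0.1034 mol): C 1.000, H 1.600
Multiplying each by 5 gives whole numbers: C 5.00, H 8.00

C5H8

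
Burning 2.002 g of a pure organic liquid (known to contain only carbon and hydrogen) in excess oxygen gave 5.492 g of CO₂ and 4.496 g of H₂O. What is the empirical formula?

CH4

mol C = 5.492 g CO₂ ÷ 44.009 g/mol = 0.12479 mol
mol H = 2 × 4.496 g H₂O ÷ 18.015 g/mol = 0.49914 mol
Divide by the smallest (0.12479 mol): C 1.000, H 4.000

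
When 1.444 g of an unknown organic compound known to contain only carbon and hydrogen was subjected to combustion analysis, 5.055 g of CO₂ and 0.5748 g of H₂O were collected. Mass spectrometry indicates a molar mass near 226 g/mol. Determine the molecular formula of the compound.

C18H10

mol C = 5.055 g CO₂ ÷ 44.009 g/mol = 0.11486 mol
mol H = 2 × 0.5748 g H₂O ÷ 18.015 g/mol = 0.063813 mol
Divide by the smallest (0.063813 mol): C 1.800, H 1.000
Multiplying each by 5 gives whole numbers: C 9.00, H 5.00
Empirical formula: C9H5
Empirical-formula mass = 113.14 g/mol; 226 ÷ 113.14 ≈ 2, so the molecular formula is C18H10.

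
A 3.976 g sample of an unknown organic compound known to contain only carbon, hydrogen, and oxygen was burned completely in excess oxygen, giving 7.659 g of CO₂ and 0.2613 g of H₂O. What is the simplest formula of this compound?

mol C = 7.659 g CO₂ ÷ 44.009 g/mol = 0.17403 mol
mol H = 2 × 0.2613 g H₂O ÷ 18.015 g/mol = 0.029009 mol
mass O = 3.976 − (2.0903 + 0.029241) = 1.8565 g → mol O = 1.8565 ÷ 15.999 = 0.11604 mol
Divide by the smallest (0.029009 mol): C 5.999, H 1.000, O 4.000

C6HO4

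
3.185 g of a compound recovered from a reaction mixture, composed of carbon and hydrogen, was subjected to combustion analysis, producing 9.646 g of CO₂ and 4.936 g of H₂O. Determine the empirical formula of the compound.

C2H5

mol C = 9.646 g CO₂ ÷ 44.009 g/mol = 0.21918 mol
mol H = 2 × 4.936 g H₂O ÷ 18.015 g/mol = 0.54799 mol
Divide by the smallest (0.21918 mol): C 1.000, H 2.500
Multiplying each by 2 gives whole numbers: C 2.00, H 5.00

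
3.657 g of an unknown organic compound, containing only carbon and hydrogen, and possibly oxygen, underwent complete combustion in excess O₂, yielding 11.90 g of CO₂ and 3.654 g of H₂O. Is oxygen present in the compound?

no

mol C = 11.90 g CO₂ ÷ 44.009 g/mol = 0.27040 mol
mol H = 2 × 3.654 g H₂O ÷ 18.015 g/mol = 0.40566 mol
C and H together account for 3.6567 g — essentially the entire 3.657 g sample — so the compound contains no oxygen.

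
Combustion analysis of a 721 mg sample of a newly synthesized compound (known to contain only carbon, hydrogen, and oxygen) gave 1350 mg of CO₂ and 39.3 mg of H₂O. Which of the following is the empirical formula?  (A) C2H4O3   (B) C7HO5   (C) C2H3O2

mol C = 1.35 g CO₂ ÷ 44.009 g/mol = 0.03068 mol
mol H = 2 × 0.0393 g H₂O ÷ 18.015 g/mol = 0.004363 mol
mass O = 0.721 − (0.3684 + 0.004398) = 0.3482 g → mol O = 0.3482 ÷ 15.999 = 0.02176 mol
Divide by the smallest (0.004363 mol): C 7.031, H 1.000, O 4.988

(B) C7HO5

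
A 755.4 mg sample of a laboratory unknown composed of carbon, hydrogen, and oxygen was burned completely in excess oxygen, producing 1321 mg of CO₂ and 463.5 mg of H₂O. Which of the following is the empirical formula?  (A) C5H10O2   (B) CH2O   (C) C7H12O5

(C) C7H12O5

mol C = 1.321 g CO₂ ÷ 44.009 g/mol = 0.030017 mol
mol H = 2 × 0.4635 g H₂O ÷ 18.015 g/mol = 0.051457 mol
mass O = 0.7554 − (0.36053 + 0.051869) = 0.34300 g → mol O = 0.34300 ÷ 15.999 = 0.021439 mol
Divide by the smallest (0.021439 mol): C 1.400, H 2.400, O 1.000
Multiplying each by 5 gives whole numbers: C 7.00, H 12.00, O 5.00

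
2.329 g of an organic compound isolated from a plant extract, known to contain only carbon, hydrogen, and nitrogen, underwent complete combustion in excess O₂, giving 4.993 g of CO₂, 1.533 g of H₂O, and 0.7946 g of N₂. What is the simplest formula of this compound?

mol C = 4.993 g CO₂ ÷ 44.009 g/mol = 0.11345 mol
mol H = 2 × 1.533 g H₂O ÷ 18.015 g/mol = 0.17019 mol
mol N = 2 × 0.7946 g N₂ ÷ 28.014 g/mol = 0.056729 mol
Divide by the smallest (0.056729 mol): C 2.000, H 3.000, N 1.000

C2H3N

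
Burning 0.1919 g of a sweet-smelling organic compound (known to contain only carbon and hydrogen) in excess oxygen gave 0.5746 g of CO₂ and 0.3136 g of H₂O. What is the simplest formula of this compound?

C3H8

mol C = 0.5746 g CO₂ ÷ 44.009 g/mol = 0.013056 mol
mol H = 2 × 0.3136 g H₂O ÷ 18.015 g/mol = 0.034815 mol
Divide by the smallest (0.013056 mol): C 1.000, H 2.667
Multiplying each by 3 gives whole numbers: C 3.00, H 8.00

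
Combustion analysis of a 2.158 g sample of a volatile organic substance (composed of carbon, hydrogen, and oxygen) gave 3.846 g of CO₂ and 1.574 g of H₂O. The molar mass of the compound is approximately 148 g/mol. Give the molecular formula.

C6H12O4

mol C = 3.846 g CO₂ ÷ 44.009 g/mol = 0.087391 mol
mol H = 2 × 1.574 g H₂O ÷ 18.015 g/mol = 0.17474 mol
mass O = 2.158 − (1.0497 + 0.17614) = 0.93220 g → mol O = 0.93220 ÷ 15.999 = 0.058266 mol
Divide by the smallest (0.058266 mol): C 1.500, H 2.999, O 1.000
Multiplying each by 2 gives whole numbers: C 3.00, H 6.00, O 2.00
Empirical formula: C3H6O2
Empirical-formula mass = 74.08 g/mol; 148 ÷ 74.08 ≈ 2, so the molecular formula is C6H12O4.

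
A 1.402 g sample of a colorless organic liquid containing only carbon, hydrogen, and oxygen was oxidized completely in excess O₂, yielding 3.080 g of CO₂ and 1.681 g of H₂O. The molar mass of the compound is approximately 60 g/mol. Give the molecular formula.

mol C = 3.080 g CO₂ ÷ 44.009 g/mol = 0.069986 mol
mol H = 2 × 1.681 g H₂O ÷ 18.015 g/mol = 0.18662 mol
mass O = 1.402 − (0.84060 + 0.18812) = 0.37329 g → mol O = 0.37329 ÷ 15.999 = 0.023332 mol
Divide by the smallest (0.023332 mol): C 3.000, H 7.999, O 1.000
Empirical formula: C3H8O
Empirical-formula mass = 60.10 g/mol; 60 ÷ 60.10 ≈ 1, so the molecular formula is C3H8O.

C3H8O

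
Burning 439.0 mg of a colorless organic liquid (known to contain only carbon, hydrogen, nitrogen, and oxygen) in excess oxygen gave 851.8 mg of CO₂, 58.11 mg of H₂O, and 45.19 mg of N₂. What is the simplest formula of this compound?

C6H2NO3

mol C = 0.8518 g CO₂ ÷ 44.009 g/mol = 0.019355 mol
mol H = 2 × 0.05811 g H₂O ÷ 18.015 g/mol = 0.0064513 mol
mol N = 2 × 0.04519 g N₂ ÷ 28.014 g/mol = 0.0032262 mol
mass O = 0.4390 − (0.23247 + 0.0065029 + 0.045190) = 0.15483 g → mol O = 0.15483 ÷ 15.999 = 0.0096776 mol
Divide by the smallest (0.0032262 mol): C 5.999, H 2.000, N 1.000, O 3.000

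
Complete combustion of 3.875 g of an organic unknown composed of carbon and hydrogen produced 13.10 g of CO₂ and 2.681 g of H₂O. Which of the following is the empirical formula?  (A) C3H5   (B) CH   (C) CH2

(B) CH

mol C = 13.10 g CO₂ ÷ 44.009 g/mol = 0.29767 mol
mol H = 2 × 2.681 g H₂O ÷ 18.015 g/mol = 0.29764 mol
Divide by the smallest (0.29764 mol): C 1.000, H 1.000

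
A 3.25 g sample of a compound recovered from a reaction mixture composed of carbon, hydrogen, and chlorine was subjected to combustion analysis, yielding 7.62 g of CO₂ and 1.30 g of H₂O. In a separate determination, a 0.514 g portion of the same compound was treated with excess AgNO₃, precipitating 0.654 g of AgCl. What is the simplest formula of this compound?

mol C = 7.62 g CO₂ ÷ 44.009 g/mol = 0.1731 mol
mol H = 2 × 1.30 g H₂O ÷ 18.015 g/mol = 0.1443 mol
From the AgCl data: mol Cl per gram of compound = (0.654 ÷ 143.318) ÷ 0.514 = 0.008878 mol/g, so in the 3.25 g combustion sample mol Cl = 0.02885 mol
Divide by the smallest (0.02885 mol): C 6.001, H 5.002, Cl 1.000

C6H5Cl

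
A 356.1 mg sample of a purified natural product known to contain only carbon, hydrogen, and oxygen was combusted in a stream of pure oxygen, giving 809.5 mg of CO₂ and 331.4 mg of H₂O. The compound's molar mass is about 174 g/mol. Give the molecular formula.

mol C = 0.8095 g CO₂ ÷ 44.009 g/mol = 0.018394 mol
mol H = 2 × 0.3314 g H₂O ÷ 18.015 g/mol = 0.036792 mol
mass O = 0.3561 − (0.22093 + 0.037086) = 0.098084 g → mol O = 0.098084 ÷ 15.999 = 0.0061306 mol
Divide by the smallest (0.0061306 mol): C 3.000, H 6.001, O 1.000
Empirical formula: C3H6O
Empirical-formula mass = 58.08 g/mol; 174 ÷ 58.08 ≈ 3, so the molecular formula is C9H18O3.

C9H18O3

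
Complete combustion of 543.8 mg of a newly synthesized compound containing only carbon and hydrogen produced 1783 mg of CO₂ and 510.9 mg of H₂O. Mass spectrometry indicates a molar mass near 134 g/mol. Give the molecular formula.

mol C = 1.783 g CO₂ ÷ 44.009 g/mol = 0.040514 mol
mol H = 2 × 0.5109 g H₂O ÷ 18.015 g/mol = 0.056719 mol
Divide by the smallest (0.040514 mol): C 1.000, H 1.400
Multiplying each by 5 gives whole numbers: C 5.00, H 7.00
Empirical formula: C5H7
Empirical-formula mass = 67.11 g/mol; 134 ÷ 67.11 ≈ 2, so the molecular formula is C10H14.

C10H14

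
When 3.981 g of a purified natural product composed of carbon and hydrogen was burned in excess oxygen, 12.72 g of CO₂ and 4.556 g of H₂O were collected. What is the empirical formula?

mol C = 12.72 g CO₂ ÷ 44.009 g/mol = 0.28903 mol
mol H = 2 × 4.556 g H₂O ÷ 18.015 g/mol = 0.50580 mol
Divide by the smallest (0.28903 mol): C 1.000, H 1.750
Multiplying each by 4 gives whole numbers: C 4.00, H 7.00

C4H7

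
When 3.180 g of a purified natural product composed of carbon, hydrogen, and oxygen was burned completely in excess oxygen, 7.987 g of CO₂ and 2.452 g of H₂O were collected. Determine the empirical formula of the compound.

C4H6O

mol C = 7.987 g CO₂ ÷ 44.009 g/mol = 0.18149 mol
mol H = 2 × 2.452 g H₂O ÷ 18.015 g/mol = 0.27222 mol
mass O = 3.180 − (2.1798 + 0.27440) = 0.72578 g → mol O = 0.72578 ÷ 15.999 = 0.045364 mol
Divide by the smallest (0.045364 mol): C 4.001, H 6.001, O 1.000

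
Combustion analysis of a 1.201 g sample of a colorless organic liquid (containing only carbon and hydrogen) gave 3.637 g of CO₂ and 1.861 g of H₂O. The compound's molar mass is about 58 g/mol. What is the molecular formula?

mol C = 3.637 g CO₂ ÷ 44.009 g/mol = 0.082642 mol
mol H = 2 × 1.861 g H₂O ÷ 18.015 g/mol = 0.20661 mol
Divide by the smallest (0.082642 mol): C 1.000, H 2.500
Multiplying each by 2 gives whole numbers: C 2.00, H 5.00
Empirical formula: C2H5
Empirical-formula mass = 29.06 g/mol; 58 ÷ 29.06 ≈ 2, so the molecular formula is C4H10.

C4H10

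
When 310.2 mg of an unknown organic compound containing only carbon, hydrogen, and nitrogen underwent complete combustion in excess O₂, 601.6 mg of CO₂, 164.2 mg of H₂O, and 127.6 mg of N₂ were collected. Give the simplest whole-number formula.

C3H4N2

mol C = 0.6016 g CO₂ ÷ 44.009 g/mol = 0.013670 mol
mol H = 2 × 0.1642 g H₂O ÷ 18.015 g/mol = 0.018229 mol
mol N = 2 × 0.1276 g N₂ ÷ 28.014 g/mol = 0.0091097 mol
Divide by the smallest (0.0091097 mol): C 1.501, H 2.001, N 1.000
Multiplying each by 2 gives whole numbers: C 3.00, H 4.00, N 2.00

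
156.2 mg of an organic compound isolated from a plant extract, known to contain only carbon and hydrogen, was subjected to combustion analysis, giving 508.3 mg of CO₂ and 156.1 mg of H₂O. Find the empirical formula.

mol C = 0.5083 g CO₂ ÷ 44.009 g/mol = 0.011550 mol
mol H = 2 × 0.1561 g H₂O ÷ 18.015 g/mol = 0.017330 mol
Divide by the smallest (0.011550 mol): C 1.000, H 1.500
Multiplying each by 2 gives whole numbers: C 2.00, H 3.00

C2H3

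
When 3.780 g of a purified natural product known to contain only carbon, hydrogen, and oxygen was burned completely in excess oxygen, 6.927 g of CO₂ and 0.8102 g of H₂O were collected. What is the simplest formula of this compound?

mol C = 6.927 g CO₂ ÷ 44.009 g/mol = 0.15740 mol
mol H = 2 × 0.8102 g H₂O ÷ 18.015 g/mol = 0.089947 mol
mass O = 3.780 − (1.8905 + 0.090667) = 1.7988 g → mol O = 1.7988 ÷ 15.999 = 0.11243 mol
Divide by the smallest (0.089947 mol): C 1.750, H 1.000, O 1.250
Multiplying each by 4 gives whole numbers: C 7.00, H 4.00, O 5.00

C7H4O5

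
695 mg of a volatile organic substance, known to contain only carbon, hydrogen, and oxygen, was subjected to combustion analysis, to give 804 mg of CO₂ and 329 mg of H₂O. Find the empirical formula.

mol C = 0.804 g CO₂ ÷ 44.009 g/mol = 0.01827 mol
mol H = 2 × 0.329 g H₂O ÷ 18.015 g/mol = 0.03653 mol
mass O = 0.695 − (0.2194 + 0.03682) = 0.4388 g → mol O = 0.4388 ÷ 15.999 = 0.02742 mol
Divide by the smallest (0.01827 mol): C 1.000, H 1.999, O 1.501
Multiplying each by 2 gives whole numbers: C 2.00, H 4.00, O 3.00

C2H4O3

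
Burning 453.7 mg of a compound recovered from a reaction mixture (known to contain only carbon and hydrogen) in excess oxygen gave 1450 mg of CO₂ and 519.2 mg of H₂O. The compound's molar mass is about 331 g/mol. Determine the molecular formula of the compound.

C24H42

mol C = 1.450 g CO₂ ÷ 44.009 g/mol = 0.032948 mol
mol H = 2 × 0.5192 g H₂O ÷ 18.015 g/mol = 0.057641 mol
Divide by the smallest (0.032948 mol): C 1.000, H 1.749
Multiplying each by 4 gives whole numbers: C 4.00, H 7.00
Empirical formula: C4H7
Empirical-formula mass = 55.10 g/mol; 331 ÷ 55.10 ≈ 6, so the molecular formula is C24H42.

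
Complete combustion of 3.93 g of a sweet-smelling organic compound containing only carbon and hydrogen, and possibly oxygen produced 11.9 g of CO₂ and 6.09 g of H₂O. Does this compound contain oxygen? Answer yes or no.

no

mol C = 11.9 g CO₂ ÷ 44.009 g/mol = 0.2704 mol
mol H = 2 × 6.09 g H₂O ÷ 18.015 g/mol = 0.6761 mol
C and H together account for 3.929 g — essentially the entire 3.93 g sample — so the compound contains no oxygen.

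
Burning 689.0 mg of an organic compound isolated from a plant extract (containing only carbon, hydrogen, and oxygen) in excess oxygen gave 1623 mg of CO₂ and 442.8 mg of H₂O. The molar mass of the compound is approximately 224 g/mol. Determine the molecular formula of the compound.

mol C = 1.623 g CO₂ ÷ 44.009 g/mol = 0.036879 mol
mol H = 2 × 0.4428 g H₂O ÷ 18.015 g/mol = 0.049159 mol
mass O = 0.6890 − (0.44295 + 0.049552) = 0.19650 g → mol O = 0.19650 ÷ 15.999 = 0.012282 mol
Divide by the smallest (0.012282 mol): C 3.003, H 4.003, O 1.000
Empirical formula: C3H4O
Empirical-formula mass = 56.06 g/mol; 224 ÷ 56.06 ≈ 4, so the molecular formula is C12H16O4.

C12H16O4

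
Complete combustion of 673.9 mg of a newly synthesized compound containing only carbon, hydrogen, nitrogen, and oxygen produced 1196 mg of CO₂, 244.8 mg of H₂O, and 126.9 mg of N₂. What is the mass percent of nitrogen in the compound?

18.83%

mol C = 1.196 g CO₂ ÷ 44.009 g/mol = 0.027176 mol
mol H = 2 × 0.2448 g H₂O ÷ 18.015 g/mol = 0.027177 mol
mol N = 2 × 0.1269 g N₂ ÷ 28.014 g/mol = 0.0090598 mol
mass O = 0.6739 − (0.32641 + 0.027395 + 0.12690) = 0.19319 g → mol O = 0.19319 ÷ 15.999 = 0.012075 mol
mass % N = 0.12690 g ÷ 0.6739 g × 100%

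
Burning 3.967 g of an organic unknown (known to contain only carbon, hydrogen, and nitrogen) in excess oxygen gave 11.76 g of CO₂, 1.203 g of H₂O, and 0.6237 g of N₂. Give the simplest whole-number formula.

C6H3N

mol C = 11.76 g CO₂ ÷ 44.009 g/mol = 0.26722 mol
mol H = 2 × 1.203 g H₂O ÷ 18.015 g/mol = 0.13356 mol
mol N = 2 × 0.6237 g N₂ ÷ 28.014 g/mol = 0.044528 mol
Divide by the smallest (0.044528 mol): C 6.001, H 2.999, N 1.000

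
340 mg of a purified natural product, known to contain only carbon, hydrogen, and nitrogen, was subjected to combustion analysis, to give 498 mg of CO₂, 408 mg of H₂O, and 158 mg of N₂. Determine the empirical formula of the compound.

CH4N

mol C = 0.498 g CO₂ ÷ 44.009 g/mol = 0.01132 mol
mol H = 2 × 0.408 g H₂O ÷ 18.015 g/mol = 0.04530 mol
mol N = 2 × 0.158 g N₂ ÷ 28.014 g/mol = 0.01128 mol
Divide by the smallest (0.01128 mol): C 1.003, H 4.016, N 1.000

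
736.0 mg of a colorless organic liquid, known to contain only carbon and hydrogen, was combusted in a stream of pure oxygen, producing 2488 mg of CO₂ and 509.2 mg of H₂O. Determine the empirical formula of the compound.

CH

mol C = 2.488 g CO₂ ÷ 44.009 g/mol = 0.056534 mol
mol H = 2 × 0.5092 g H₂O ÷ 18.015 g/mol = 0.056531 mol
Divide by the smallest (0.056531 mol): C 1.000, H 1.000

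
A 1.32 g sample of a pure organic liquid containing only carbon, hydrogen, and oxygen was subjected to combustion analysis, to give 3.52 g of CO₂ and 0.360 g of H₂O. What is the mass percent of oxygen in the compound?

mol C = 3.52 g CO₂ ÷ 44.009 g/mol = 0.07998 mol
mol H = 2 × 0.360 g H₂O ÷ 18.015 g/mol = 0.03997 mol
mass O = 1.32 − (0.9607 + 0.04029) = 0.3190 g → mol O = 0.3190 ÷ 15.999 = 0.01994 mol
mass % O = 0.3190 g ÷ 1.32 g × 100%

24.2%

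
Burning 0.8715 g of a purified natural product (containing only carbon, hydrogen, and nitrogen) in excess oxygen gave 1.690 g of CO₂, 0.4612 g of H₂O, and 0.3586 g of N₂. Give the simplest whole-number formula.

C3H4N2

mol C = 1.690 g CO₂ ÷ 44.009 g/mol = 0.038401 mol
mol H = 2 × 0.4612 g H₂O ÷ 18.015 g/mol = 0.051202 mol
mol N = 2 × 0.3586 g N₂ ÷ 28.014 g/mol = 0.025601 mol
Divide by the smallest (0.025601 mol): C 1.500, H 2.000, N 1.000
Multiplying each by 2 gives whole numbers: C 3.00, H 4.00, N 2.00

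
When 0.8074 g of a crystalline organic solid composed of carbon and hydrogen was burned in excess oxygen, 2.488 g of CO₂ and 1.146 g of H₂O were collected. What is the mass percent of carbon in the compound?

mol C = 2.488 g CO₂ ÷ 44.009 g/mol = 0.056534 mol
mol H = 2 × 1.146 g H₂O ÷ 18.015 g/mol = 0.12723 mol
mass % C = 0.67903 g ÷ 0.8074 g × 100%

84.10%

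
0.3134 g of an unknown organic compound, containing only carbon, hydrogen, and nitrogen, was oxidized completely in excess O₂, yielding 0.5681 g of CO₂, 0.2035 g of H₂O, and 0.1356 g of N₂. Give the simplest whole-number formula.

mol C = 0.5681 g CO₂ ÷ 44.009 g/mol = 0.012909 mol
mol H = 2 × 0.2035 g H₂O ÷ 18.015 g/mol = 0.022592 mol
mol N = 2 × 0.1356 g N₂ ÷ 28.014 g/mol = 0.0096809 mol
Divide by the smallest (0.0096809 mol): C 1.333, H 2.334, N 1.000
Multiplying each by 3 gives whole numbers: C 4.00, H 7.00, N 3.00

C4H7N3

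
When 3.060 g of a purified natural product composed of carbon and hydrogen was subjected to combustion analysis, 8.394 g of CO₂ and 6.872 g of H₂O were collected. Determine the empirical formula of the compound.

CH4

mol C = 8.394 g CO₂ ÷ 44.009 g/mol = 0.19073 mol
mol H = 2 × 6.872 g H₂O ÷ 18.015 g/mol = 0.76292 mol
Divide by the smallest (0.19073 mol): C 1.000, H 4.000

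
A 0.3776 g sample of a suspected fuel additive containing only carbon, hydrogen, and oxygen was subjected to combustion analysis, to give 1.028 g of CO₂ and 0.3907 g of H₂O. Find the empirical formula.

C7H13O

mol C = 1.028 g CO₂ ÷ 44.009 g/mol = 0.023359 mol
mol H = 2 × 0.3907 g H₂O ÷ 18.015 g/mol = 0.043375 mol
mass O = 0.3776 − (0.28056 + 0.043722) = 0.053315 g → mol O = 0.053315 ÷ 15.999 = 0.0033324 mol
Divide by the smallest (0.0033324 mol): C 7.010, H 13.016, O 1.000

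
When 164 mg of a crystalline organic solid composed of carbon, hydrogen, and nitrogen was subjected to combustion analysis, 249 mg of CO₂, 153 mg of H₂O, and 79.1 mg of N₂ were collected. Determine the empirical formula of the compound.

CH3N

mol C = 0.249 g CO₂ ÷ 44.009 g/mol = 0.005658 mol
mol H = 2 × 0.153 g H₂O ÷ 18.015 g/mol = 0.01699 mol
mol N = 2 × 0.0791 g N₂ ÷ 28.014 g/mol = 0.005647 mol
Divide by the smallest (0.005647 mol): C 1.002, H 3.008, N 1.000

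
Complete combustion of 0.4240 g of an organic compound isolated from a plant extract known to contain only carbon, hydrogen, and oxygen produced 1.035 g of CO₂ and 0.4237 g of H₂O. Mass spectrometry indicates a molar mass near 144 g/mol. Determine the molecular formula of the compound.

mol C = 1.035 g CO₂ ÷ 44.009 g/mol = 0.023518 mol
mol H = 2 × 0.4237 g H₂O ÷ 18.015 g/mol = 0.047039 mol
mass O = 0.4240 − (0.28247 + 0.047415) = 0.094111 g → mol O = 0.094111 ÷ 15.999 = 0.0058823 mol
Divide by the smallest (0.0058823 mol): C 3.998, H 7.997, O 1.000
Empirical formula: C4H8O
Empirical-formula mass = 72.11 g/mol; 144 ÷ 72.11 ≈ 2, so the molecular formula is C8H16O2.

C8H16O2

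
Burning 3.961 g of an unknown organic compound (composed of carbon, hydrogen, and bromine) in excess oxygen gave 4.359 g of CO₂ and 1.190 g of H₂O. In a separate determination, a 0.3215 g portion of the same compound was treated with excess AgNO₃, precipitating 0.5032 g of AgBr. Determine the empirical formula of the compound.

mol C = 4.359 g CO₂ ÷ 44.009 g/mol = 0.099048 mol
mol H = 2 × 1.190 g H₂O ÷ 18.015 g/mol = 0.13211 mol
From the AgBr data: mol Br per gram of compound = (0.5032 ÷ 187.772) ÷ 0.3215 = 0.0083354 mol/g, so in the 3.961 g combustion sample mol Br = 0.033017 mol
Divide by the smallest (0.033017 mol): C 3.000, H 4.001, Br 1.000

C3H4Br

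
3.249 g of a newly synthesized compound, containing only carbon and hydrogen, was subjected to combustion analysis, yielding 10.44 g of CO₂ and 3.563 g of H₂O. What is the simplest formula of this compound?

mol C = 10.44 g CO₂ ÷ 44.009 g/mol = 0.23722 mol
mol H = 2 × 3.563 g H₂O ÷ 18.015 g/mol = 0.39556 mol
Divide by the smallest (0.23722 mol): C 1.000, H 1.667
Multiplying each by 3 gives whole numbers: C 3.00, H 5.00

C3H5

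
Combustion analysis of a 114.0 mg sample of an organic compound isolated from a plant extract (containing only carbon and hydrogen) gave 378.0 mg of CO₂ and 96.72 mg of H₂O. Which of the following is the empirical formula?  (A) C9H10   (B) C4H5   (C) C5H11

(B) C4H5

mol C = 0.3780 g CO₂ ÷ 44.009 g/mol = 0.0085892 mol
mol H = 2 × 0.09672 g H₂O ÷ 18.015 g/mol = 0.010738 mol
Divide by the smallest (0.0085892 mol): C 1.000, H 1.250
Multiplying each by 4 gives whole numbers: C 4.00, H 5.00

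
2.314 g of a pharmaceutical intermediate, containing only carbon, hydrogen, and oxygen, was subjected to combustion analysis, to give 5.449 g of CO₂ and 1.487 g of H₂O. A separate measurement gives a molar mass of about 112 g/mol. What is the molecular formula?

mol C = 5.449 g CO₂ ÷ 44.009 g/mol = 0.12382 mol
mol H = 2 × 1.487 g H₂O ÷ 18.015 g/mol = 0.16508 mol
mass O = 2.314 − (1.4871 + 0.16641) = 0.66045 g → mol O = 0.66045 ÷ 15.999 = 0.041280 mol
Divide by the smallest (0.041280 mol): C 2.999, H 3.999, O 1.000
Empirical formula: C3H4O
Empirical-formula mass = 56.06 g/mol; 112 ÷ 56.06 ≈ 2, so the molecular formula is C6H8O2.

C6H8O2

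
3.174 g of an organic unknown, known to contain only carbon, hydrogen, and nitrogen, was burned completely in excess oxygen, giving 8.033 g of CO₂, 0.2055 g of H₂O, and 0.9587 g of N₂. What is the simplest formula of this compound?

C8HN3

mol C = 8.033 g CO₂ ÷ 44.009 g/mol = 0.18253 mol
mol H = 2 × 0.2055 g H₂O ÷ 18.015 g/mol = 0.022814 mol
mol N = 2 × 0.9587 g N₂ ÷ 28.014 g/mol = 0.068444 mol
Divide by the smallest (0.022814 mol): C 8.001, H 1.000, N 3.000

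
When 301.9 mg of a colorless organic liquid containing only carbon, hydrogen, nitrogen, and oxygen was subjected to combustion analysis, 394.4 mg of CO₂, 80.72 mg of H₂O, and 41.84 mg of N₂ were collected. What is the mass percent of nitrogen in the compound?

13.86%

mol C = 0.3944 g CO₂ ÷ 44.009 g/mol = 0.0089618 mol
mol H = 2 × 0.08072 g H₂O ÷ 18.015 g/mol = 0.0089614 mol
mol N = 2 × 0.04184 g N₂ ÷ 28.014 g/mol = 0.0029871 mol
mass O = 0.3019 − (0.10764 + 0.0090331 + 0.041840) = 0.14339 g → mol O = 0.14339 ÷ 15.999 = 0.0089622 mol
mass % N = 0.041840 g ÷ 0.3019 g × 100%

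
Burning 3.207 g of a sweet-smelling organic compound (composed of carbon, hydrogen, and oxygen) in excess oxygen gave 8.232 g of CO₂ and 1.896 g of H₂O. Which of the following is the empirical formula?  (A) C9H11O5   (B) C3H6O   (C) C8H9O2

mol C = 8.232 g CO₂ ÷ 44.009 g/mol = 0.18705 mol
mol H = 2 × 1.896 g H₂O ÷ 18.015 g/mol = 0.21049 mol
mass O = 3.207 − (2.2467 + 0.21218) = 0.74814 g → mol O = 0.74814 ÷ 15.999 = 0.046761 mol
Divide by the smallest (0.046761 mol): C 4.000, H 4.501, O 1.000
Multiplying each by 2 gives whole numbers: C 8.00, H 9.00, O 2.00

(C) C8H9O2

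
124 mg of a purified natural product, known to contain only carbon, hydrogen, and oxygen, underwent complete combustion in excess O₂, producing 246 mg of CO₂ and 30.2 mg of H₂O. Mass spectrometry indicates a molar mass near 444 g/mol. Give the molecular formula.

C20H12O12

mol C = 0.246 g CO₂ ÷ 44.009 g/mol = 0.005590 mol
mol H = 2 × 0.0302 g H₂O ÷ 18.015 g/mol = 0.003353 mol
mass O = 0.124 − (0.06714 + 0.003380) = 0.05348 g → mol O = 0.05348 ÷ 15.999 = 0.003343 mol
Divide by the smallest (0.003343 mol): C 1.672, H 1.003, O 1.000
Multiplying each by 3 gives whole numbers: C 5.02, H 3.01, O 3.00
Empirical formula: C5H3O3
Empirical-formula mass = 111.08 g/mol; 444 ÷ 111.08 ≈ 4, so the molecular formula is C20H12O12.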